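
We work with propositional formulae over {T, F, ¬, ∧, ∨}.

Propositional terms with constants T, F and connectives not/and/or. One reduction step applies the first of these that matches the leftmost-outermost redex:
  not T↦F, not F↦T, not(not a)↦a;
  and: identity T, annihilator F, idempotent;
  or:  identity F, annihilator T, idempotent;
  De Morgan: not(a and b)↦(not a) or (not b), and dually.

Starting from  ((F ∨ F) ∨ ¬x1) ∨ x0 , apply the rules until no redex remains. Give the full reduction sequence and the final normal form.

Answer: normal form = ¬x1 ∨ x0  (in 2 steps)

Reduction:
  start: ((F ∨ F) ∨ ¬x1) ∨ x0
  step 1: (F ∨ ¬x1) ∨ x0
  step 2: ¬x1 ∨ x0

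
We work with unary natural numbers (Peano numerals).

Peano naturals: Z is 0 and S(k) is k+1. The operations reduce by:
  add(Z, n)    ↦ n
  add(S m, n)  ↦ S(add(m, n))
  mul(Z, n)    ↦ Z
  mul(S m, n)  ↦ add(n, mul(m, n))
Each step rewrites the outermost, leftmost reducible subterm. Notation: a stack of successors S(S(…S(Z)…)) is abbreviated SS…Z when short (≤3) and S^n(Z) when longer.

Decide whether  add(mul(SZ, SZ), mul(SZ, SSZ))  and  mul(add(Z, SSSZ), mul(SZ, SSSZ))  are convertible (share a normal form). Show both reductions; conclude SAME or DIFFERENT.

Term A:
  start: add(mul(SZ, SZ), mul(SZ, SSZ))
  step 1: add(add(SZ, mul(Z, SZ)), mul(SZ, SSZ))
  step 2: add(S(add(Z, mul(Z, SZ))), mul(SZ, SSZ))
  step 3: S(add(add(Z, mul(Z, SZ)), mul(SZ, SSZ)))
  step 4: S(add(mul(Z, SZ), mul(SZ, SSZ)))
  step 5: S(add(Z, mul(SZ, SSZ)))
  step 6: S(mul(SZ, SSZ))
  step 7: S(add(SSZ, mul(Z, SSZ)))
  step 8: S(S(add(SZ, mul(Z, SSZ))))
  step 9: S(S(S(add(Z, mul(Z, SSZ)))))
  step 10: S(S(S(mul(Z, SSZ))))
  step 11: SSSZ

Term B:
  start: mul(add(Z, SSSZ), mul(SZ, SSSZ))
  step 1: mul(SSSZ, mul(SZ, SSSZ))
  step 2: add(mul(SZ, SSSZ), mul(SSZ, mul(SZ, SSSZ)))
  step 3: add(add(SSSZ, mul(Z, SSSZ)), mul(SSZ, mul(SZ, SSSZ)))
  step 4: add(S(add(SSZ, mul(Z, SSSZ))), mul(SSZ, mul(SZ, SSSZ)))
  step 5: S(add(add(SSZ, mul(Z, SSSZ)), mul(SSZ, mul(SZ, SSSZ))))
  step 6: S(add(S(add(SZ, mul(Z, SSSZ))), mul(SSZ, mul(SZ, SSSZ))))
  step 7: S(S(add(add(SZ, mul(Z, SSSZ)), mul(SSZ, mul(SZ, SSSZ)))))
  step 8: S(S(add(S(add(Z, mul(Z, SSSZ))), mul(SSZ, mul(SZ, SSSZ)))))
  step 9: S(S(S(add(add(Z, mul(Z, SSSZ)), mul(SSZ, mul(SZ, SSSZ))))))
  step 10: S(S(S(add(mul(Z, SSSZ), mul(SSZ, mul(SZ, SSSZ))))))
  step 11: S(S(S(add(Z, mul(SSZ, mul(SZ, SSSZ))))))
  step 12: S(S(S(mul(SSZ, mul(SZ, SSSZ)))))
  step 13: S(S(S(add(mul(SZ, SSSZ), mul(SZ, mul(SZ, SSSZ))))))
  step 14: S(S(S(add(add(SSSZ, mul(Z, SSSZ)), mul(SZ, mul(SZ, SSSZ))))))
  step 15: S(S(S(add(S(add(SSZ, mul(Z, SSSZ))), mul(SZ, mul(SZ, SSSZ))))))
  step 16: S(S(S(S(add(add(SSZ, mul(Z, SSSZ)), mul(SZ, mul(SZ, SSSZ)))))))
  step 17: S(S(S(S(add(S(add(SZ, mul(Z, SSSZ))), mul(SZ, mul(SZ, SSSZ)))))))
  step 18: S(S(S(S(S(add(add(SZ, mul(Z, SSSZ)), mul(SZ, mul(SZ, SSSZ))))))))
  step 19: S(S(S(S(S(add(S(add(Z, mul(Z, SSSZ))), mul(SZ, mul(SZ, SSSZ))))))))
  step 20: S(S(S(S(S(S(add(add(Z, mul(Z, SSSZ)), mul(SZ, mul(SZ, SSSZ)))))))))
  step 21: S(S(S(S(S(S(add(mul(Z, SSSZ), mul(SZ, mul(SZ, SSSZ)))))))))
  step 22: S(S(S(S(S(S(add(Z, mul(SZ, mul(SZ, SSSZ)))))))))
  step 23: S(S(S(S(S(S(mul(SZ, mul(SZ, SSSZ))))))))
  step 24: S(S(S(S(S(S(add(mul(SZ, SSSZ), mul(Z, mul(SZ, SSSZ)))))))))
  step 25: S(S(S(S(S(S(add(add(SSSZ, mul(Z, SSSZ)), mul(Z, mul(SZ, SSSZ)))))))))
  step 26: S(S(S(S(S(S(add(S(add(SSZ, mul(Z, SSSZ))), mul(Z, mul(SZ, SSSZ)))))))))
  step 27: S(S(S(S(S(S(S(add(add(SSZ, mul(Z, SSSZ)), mul(Z, mul(SZ, SSSZ))))))))))
  step 28: S(S(S(S(S(S(S(add(S(add(SZ, mul(Z, SSSZ))), mul(Z, mul(SZ, SSSZ))))))))))
  step 29: S(S(S(S(S(S(S(S(add(add(SZ, mul(Z, SSSZ)), mul(Z, mul(SZ, SSSZ)))))))))))
  step 30: S(S(S(S(S(S(S(S(add(S(add(Z, mul(Z, SSSZ))), mul(Z, mul(SZ, SSSZ)))))))))))
  step 31: S(S(S(S(S(S(S(S(S(add(add(Z, mul(Z, SSSZ)), mul(Z, mul(SZ, SSSZ))))))))))))
  step 32: S(S(S(S(S(S(S(S(S(add(mul(Z, SSSZ), mul(Z, mul(SZ, SSSZ))))))))))))
  step 33: S(S(S(S(S(S(S(S(S(add(Z, mul(Z, mul(SZ, SSSZ))))))))))))
  step 34: S(S(S(S(S(S(S(S(S(mul(Z, mul(SZ, SSSZ)))))))))))
  step 35: S^9(Z)

Answer: DIFFERENT — A ⇓ SSSZ, B ⇓ S^9(Z)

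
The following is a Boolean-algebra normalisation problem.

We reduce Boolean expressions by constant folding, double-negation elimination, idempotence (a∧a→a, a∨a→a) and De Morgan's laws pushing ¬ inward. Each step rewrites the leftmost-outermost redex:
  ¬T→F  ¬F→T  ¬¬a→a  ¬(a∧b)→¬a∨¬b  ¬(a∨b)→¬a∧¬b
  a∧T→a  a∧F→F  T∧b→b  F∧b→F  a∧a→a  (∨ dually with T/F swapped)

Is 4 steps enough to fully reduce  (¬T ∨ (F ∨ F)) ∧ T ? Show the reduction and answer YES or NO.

  start: (¬T ∨ (F ∨ F)) ∧ T
  step 1: ¬T ∨ (F ∨ F)
  step 2: F ∨ (F ∨ F)
  step 3: F ∨ F
  step 4: F

Answer: YES — reaches normal form F in 4 ≤ 4 steps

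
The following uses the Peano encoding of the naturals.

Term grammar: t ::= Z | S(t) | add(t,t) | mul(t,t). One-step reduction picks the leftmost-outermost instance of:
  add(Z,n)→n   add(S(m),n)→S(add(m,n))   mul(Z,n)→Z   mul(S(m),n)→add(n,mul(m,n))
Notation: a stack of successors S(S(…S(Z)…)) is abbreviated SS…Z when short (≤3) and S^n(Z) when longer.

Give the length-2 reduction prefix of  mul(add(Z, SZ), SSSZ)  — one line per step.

Answer: after 2 steps: add(SSSZ, mul(Z, SSSZ))

Reduction:
  start: mul(add(Z, SZ), SSSZ)
  step 1: mul(SZ, SSSZ)
  step 2: add(SSSZ, mul(Z, SSSZ))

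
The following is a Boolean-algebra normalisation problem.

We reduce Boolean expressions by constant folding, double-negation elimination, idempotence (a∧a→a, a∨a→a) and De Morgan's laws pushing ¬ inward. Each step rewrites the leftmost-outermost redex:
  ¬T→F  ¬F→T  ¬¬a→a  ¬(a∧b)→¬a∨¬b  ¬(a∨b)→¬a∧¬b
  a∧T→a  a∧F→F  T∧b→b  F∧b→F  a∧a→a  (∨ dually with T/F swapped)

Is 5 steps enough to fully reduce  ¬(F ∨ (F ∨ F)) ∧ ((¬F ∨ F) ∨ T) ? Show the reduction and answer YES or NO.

Answer: NO — after 5 steps the term is ¬F ∧ ((¬F ∨ F) ∨ T), not yet normal

Working:
  start: ¬(F ∨ (F ∨ F)) ∧ ((¬F ∨ F) ∨ T)
  [1] (¬F ∧ ¬(F ∨ F)) ∧ ((¬F ∨ F) ∨ T)
  [2] (T ∧ ¬(F ∨ F)) ∧ ((¬F ∨ F) ∨ T)
  [3] ¬(F ∨ F) ∧ ((¬F ∨ F) ∨ T)
  [4] (¬F ∧ ¬F) ∧ ((¬F ∨ F) ∨ T)
  [5] ¬F ∧ ((¬F ∨ F) ∨ T)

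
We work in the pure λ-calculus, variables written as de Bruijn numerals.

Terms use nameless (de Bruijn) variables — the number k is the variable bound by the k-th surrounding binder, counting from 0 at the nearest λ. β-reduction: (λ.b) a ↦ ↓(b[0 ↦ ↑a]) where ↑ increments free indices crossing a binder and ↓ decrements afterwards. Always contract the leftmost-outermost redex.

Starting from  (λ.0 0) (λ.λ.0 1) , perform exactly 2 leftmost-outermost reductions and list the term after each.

Answer: after 2 steps: λ.0 (λ.λ.0 1)

Reduction:
  start: (λ.0 0) (λ.λ.0 1)
  →1  (λ.λ.0 1) (λ.λ.0 1)
  →2  λ.0 (λ.λ.0 1)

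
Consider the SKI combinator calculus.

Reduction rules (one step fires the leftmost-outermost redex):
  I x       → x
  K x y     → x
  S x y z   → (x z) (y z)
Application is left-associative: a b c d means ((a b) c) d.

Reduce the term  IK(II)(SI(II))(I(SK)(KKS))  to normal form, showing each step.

  start: IK(II)(SI(II))(I(SK)(KKS))
  →1  K(II)(SI(II))(I(SK)(KKS))
  →2  II(I(SK)(KKS))
  →3  I(I(SK)(KKS))
  →4  I(SK)(KKS)
  →5  SK(KKS)
  →6  SKK

Answer: normal form = SKK  (in 6 steps)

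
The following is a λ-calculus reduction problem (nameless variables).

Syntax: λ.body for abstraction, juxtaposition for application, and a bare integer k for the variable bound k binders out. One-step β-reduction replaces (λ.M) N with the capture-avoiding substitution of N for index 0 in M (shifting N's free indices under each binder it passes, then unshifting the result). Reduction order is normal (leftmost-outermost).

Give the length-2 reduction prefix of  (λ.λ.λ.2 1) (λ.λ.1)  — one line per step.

  start: (λ.λ.λ.2 1) (λ.λ.1)
  step 1: λ.λ.(λ.λ.1) 1
  step 2: λ.λ.λ.2

Answer: after 2 steps: λ.λ.λ.2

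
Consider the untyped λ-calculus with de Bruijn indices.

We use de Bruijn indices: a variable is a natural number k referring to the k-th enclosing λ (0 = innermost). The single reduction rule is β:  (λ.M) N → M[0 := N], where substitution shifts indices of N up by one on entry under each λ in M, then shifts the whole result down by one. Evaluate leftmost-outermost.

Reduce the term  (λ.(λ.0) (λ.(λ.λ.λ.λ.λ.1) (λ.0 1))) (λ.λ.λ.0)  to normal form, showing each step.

Answer: normal form = λ.λ.λ.λ.λ.1  (in 3 steps)

Working:
  start: (λ.(λ.0) (λ.(λ.λ.λ.λ.λ.1) (λ.0 1))) (λ.λ.λ.0)
  step 1: (λ.0) (λ.(λ.λ.λ.λ.λ.1) (λ.0 1))
  step 2: λ.(λ.λ.λ.λ.λ.1) (λ.0 1)
  step 3: λ.λ.λ.λ.λ.1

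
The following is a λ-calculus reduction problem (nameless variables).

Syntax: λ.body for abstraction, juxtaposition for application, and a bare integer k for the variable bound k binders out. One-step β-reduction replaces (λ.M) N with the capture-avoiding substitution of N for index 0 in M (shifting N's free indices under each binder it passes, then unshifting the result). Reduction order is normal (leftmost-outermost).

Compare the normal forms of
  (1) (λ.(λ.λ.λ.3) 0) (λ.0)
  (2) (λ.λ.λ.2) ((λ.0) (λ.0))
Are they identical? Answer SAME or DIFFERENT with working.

Answer: SAME — A ⇓ λ.λ.λ.0, B ⇓ λ.λ.λ.0

Reduction:
Term A:
  start: (λ.(λ.λ.λ.3) 0) (λ.0)
  [1] (λ.λ.λ.λ.0) (λ.0)
  [2] λ.λ.λ.0

Term B:
  start: (λ.λ.λ.2) ((λ.0) (λ.0))
  [1] λ.λ.(λ.0) (λ.0)
  [2] λ.λ.λ.0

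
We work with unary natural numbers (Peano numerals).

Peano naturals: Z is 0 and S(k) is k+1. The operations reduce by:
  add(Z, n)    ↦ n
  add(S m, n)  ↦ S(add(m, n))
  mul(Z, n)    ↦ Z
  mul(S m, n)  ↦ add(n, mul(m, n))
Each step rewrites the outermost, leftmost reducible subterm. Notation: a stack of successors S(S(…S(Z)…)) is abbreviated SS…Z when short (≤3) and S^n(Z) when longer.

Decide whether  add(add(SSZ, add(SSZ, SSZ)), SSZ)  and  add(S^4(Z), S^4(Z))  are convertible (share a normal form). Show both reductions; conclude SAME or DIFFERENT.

Answer: SAME — A ⇓ S^8(Z), B ⇓ S^8(Z)

Working:
Term A:
  start: add(add(SSZ, add(SSZ, SSZ)), SSZ)
  [1] add(S(add(SZ, add(SSZ, SSZ))), SSZ)
  [2] S(add(add(SZ, add(SSZ, SSZ)), SSZ))
  [3] S(add(S(add(Z, add(SSZ, SSZ))), SSZ))
  [4] S(S(add(add(Z, add(SSZ, SSZ)), SSZ)))
  [5] S(S(add(add(SSZ, SSZ), SSZ)))
  [6] S(S(add(S(add(SZ, SSZ)), SSZ)))
  [7] S(S(S(add(add(SZ, SSZ), SSZ))))
  [8] S(S(S(add(S(add(Z, SSZ)), SSZ))))
  [9] S(S(S(S(add(add(Z, SSZ), SSZ)))))
  [10] S(S(S(S(add(SSZ, SSZ)))))
  [11] S(S(S(S(S(add(SZ, SSZ))))))
  [12] S(S(S(S(S(S(add(Z, SSZ)))))))
  [13] S^8(Z)

Term B:
  start: add(S^4(Z), S^4(Z))
  [1] S(add(SSSZ, S^4(Z)))
  [2] S(S(add(SSZ, S^4(Z))))
  [3] S(S(S(add(SZ, S^4(Z)))))
  [4] S(S(S(S(add(Z, S^4(Z))))))
  [5] S^8(Z)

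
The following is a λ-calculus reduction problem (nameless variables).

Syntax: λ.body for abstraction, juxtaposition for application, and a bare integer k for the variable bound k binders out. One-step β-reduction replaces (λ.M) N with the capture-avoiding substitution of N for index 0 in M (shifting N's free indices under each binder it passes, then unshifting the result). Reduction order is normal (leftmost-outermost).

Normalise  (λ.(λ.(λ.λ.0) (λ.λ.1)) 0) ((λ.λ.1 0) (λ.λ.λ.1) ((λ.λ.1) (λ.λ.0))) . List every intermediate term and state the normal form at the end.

Answer: normal form = λ.0  (in 3 steps)

Reduction:
  start: (λ.(λ.(λ.λ.0) (λ.λ.1)) 0) ((λ.λ.1 0) (λ.λ.λ.1) ((λ.λ.1) (λ.λ.0)))
  →1  (λ.(λ.λ.0) (λ.λ.1)) ((λ.λ.1 0) (λ.λ.λ.1) ((λ.λ.1) (λ.λ.0)))
  →2  (λ.λ.0) (λ.λ.1)
  →3  λ.0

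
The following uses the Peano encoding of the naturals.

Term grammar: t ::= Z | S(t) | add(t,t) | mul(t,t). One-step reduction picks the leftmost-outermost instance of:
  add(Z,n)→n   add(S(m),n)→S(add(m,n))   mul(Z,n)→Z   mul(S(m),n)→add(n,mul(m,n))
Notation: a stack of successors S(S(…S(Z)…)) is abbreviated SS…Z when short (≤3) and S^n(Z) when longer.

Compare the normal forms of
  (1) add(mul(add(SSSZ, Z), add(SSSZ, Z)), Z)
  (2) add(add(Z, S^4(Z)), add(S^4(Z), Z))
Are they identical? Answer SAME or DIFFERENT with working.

Answer: DIFFERENT — A ⇓ S^9(Z), B ⇓ S^8(Z)

Reduction:
Term A:
  start: add(mul(add(SSSZ, Z), add(SSSZ, Z)), Z)
  [1] add(mul(S(add(SSZ, Z)), add(SSSZ, Z)), Z)
  [2] add(add(add(SSSZ, Z), mul(add(SSZ, Z), add(SSSZ, Z))), Z)
  [3] add(add(S(add(SSZ, Z)), mul(add(SSZ, Z), add(SSSZ, Z))), Z)
  [4] add(S(add(add(SSZ, Z), mul(add(SSZ, Z), add(SSSZ, Z)))), Z)
  [5] S(add(add(add(SSZ, Z), mul(add(SSZ, Z), add(SSSZ, Z))), Z))
  [6] S(add(add(S(add(SZ, Z)), mul(add(SSZ, Z), add(SSSZ, Z))), Z))
  [7] S(add(S(add(add(SZ, Z), mul(add(SSZ, Z), add(SSSZ, Z)))), Z))
  [8] S(S(add(add(add(SZ, Z), mul(add(SSZ, Z), add(SSSZ, Z))), Z)))
  [9] S(S(add(add(S(add(Z, Z)), mul(add(SSZ, Z), add(SSSZ, Z))), Z)))
  [10] S(S(add(S(add(add(Z, Z), mul(add(SSZ, Z), add(SSSZ, Z)))), Z)))
  [11] S(S(S(add(add(add(Z, Z), mul(add(SSZ, Z), add(SSSZ, Z))), Z))))
  [12] S(S(S(add(add(Z, mul(add(SSZ, Z), add(SSSZ, Z))), Z))))
  [13] S(S(S(add(mul(add(SSZ, Z), add(SSSZ, Z)), Z))))
  [14] S(S(S(add(mul(S(add(SZ, Z)), add(SSSZ, Z)), Z))))
  [15] S(S(S(add(add(add(SSSZ, Z), mul(add(SZ, Z), add(SSSZ, Z))), Z))))
  [16] S(S(S(add(add(S(add(SSZ, Z)), mul(add(SZ, Z), add(SSSZ, Z))), Z))))
  [17] S(S(S(add(S(add(add(SSZ, Z), mul(add(SZ, Z), add(SSSZ, Z)))), Z))))
  [18] S(S(S(S(add(add(add(SSZ, Z), mul(add(SZ, Z), add(SSSZ, Z))), Z)))))
  [19] S(S(S(S(add(add(S(add(SZ, Z)), mul(add(SZ, Z), add(SSSZ, Z))), Z)))))
  [20] S(S(S(S(add(S(add(add(SZ, Z), mul(add(SZ, Z), add(SSSZ, Z)))), Z)))))
  [21] S(S(S(S(S(add(add(add(SZ, Z), mul(add(SZ, Z), add(SSSZ, Z))), Z))))))
  [22] S(S(S(S(S(add(add(S(add(Z, Z)), mul(add(SZ, Z), add(SSSZ, Z))), Z))))))
  [23] S(S(S(S(S(add(S(add(add(Z, Z), mul(add(SZ, Z), add(SSSZ, Z)))), Z))))))
  [24] S(S(S(S(S(S(add(add(add(Z, Z), mul(add(SZ, Z), add(SSSZ, Z))), Z)))))))
  [25] S(S(S(S(S(S(add(add(Z, mul(add(SZ, Z), add(SSSZ, Z))), Z)))))))
  [26] S(S(S(S(S(S(add(mul(add(SZ, Z), add(SSSZ, Z)), Z)))))))
  [27] S(S(S(S(S(S(add(mul(S(add(Z, Z)), add(SSSZ, Z)), Z)))))))
  [28] S(S(S(S(S(S(add(add(add(SSSZ, Z), mul(add(Z, Z), add(SSSZ, Z))), Z)))))))
  [29] S(S(S(S(S(S(add(add(S(add(SSZ, Z)), mul(add(Z, Z), add(SSSZ, Z))), Z)))))))
  [30] S(S(S(S(S(S(add(S(add(add(SSZ, Z), mul(add(Z, Z), add(SSSZ, Z)))), Z)))))))
  [31] S(S(S(S(S(S(S(add(add(add(SSZ, Z), mul(add(Z, Z), add(SSSZ, Z))), Z))))))))
  [32] S(S(S(S(S(S(S(add(add(S(add(SZ, Z)), mul(add(Z, Z), add(SSSZ, Z))), Z))))))))
  [33] S(S(S(S(S(S(S(add(S(add(add(SZ, Z), mul(add(Z, Z), add(SSSZ, Z)))), Z))))))))
  [34] S(S(S(S(S(S(S(S(add(add(add(SZ, Z), mul(add(Z, Z), add(SSSZ, Z))), Z)))))))))
  [35] S(S(S(S(S(S(S(S(add(add(S(add(Z, Z)), mul(add(Z, Z), add(SSSZ, Z))), Z)))))))))
  [36] S(S(S(S(S(S(S(S(add(S(add(add(Z, Z), mul(add(Z, Z), add(SSSZ, Z)))), Z)))))))))
  [37] S(S(S(S(S(S(S(S(S(add(add(add(Z, Z), mul(add(Z, Z), add(SSSZ, Z))), Z))))))))))
  [38] S(S(S(S(S(S(S(S(S(add(add(Z, mul(add(Z, Z), add(SSSZ, Z))), Z))))))))))
  [39] S(S(S(S(S(S(S(S(S(add(mul(add(Z, Z), add(SSSZ, Z)), Z))))))))))
  [40] S(S(S(S(S(S(S(S(S(add(mul(Z, add(SSSZ, Z)), Z))))))))))
  [41] S(S(S(S(S(S(S(S(S(add(Z, Z))))))))))
  [42] S^9(Z)

Term B:
  start: add(add(Z, S^4(Z)), add(S^4(Z), Z))
  [1] add(S^4(Z), add(S^4(Z), Z))
  [2] S(add(SSSZ, add(S^4(Z), Z)))
  [3] S(S(add(SSZ, add(S^4(Z), Z))))
  [4] S(S(S(add(SZ, add(S^4(Z), Z)))))
  [5] S(S(S(S(add(Z, add(S^4(Z), Z))))))
  [6] S(S(S(S(add(S^4(Z), Z)))))
  [7] S(S(S(S(S(add(SSSZ, Z))))))
  [8] S(S(S(S(S(S(add(SSZ, Z)))))))
  [9] S(S(S(S(S(S(S(add(SZ, Z))))))))
  [10] S(S(S(S(S(S(S(S(add(Z, Z)))))))))
  [11] S^8(Z)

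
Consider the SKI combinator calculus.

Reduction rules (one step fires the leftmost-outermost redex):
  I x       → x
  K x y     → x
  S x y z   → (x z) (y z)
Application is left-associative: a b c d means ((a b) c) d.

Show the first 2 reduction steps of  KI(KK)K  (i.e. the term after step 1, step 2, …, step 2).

  start: KI(KK)K
  step 1: IK
  step 2: K

Answer: after 2 steps: K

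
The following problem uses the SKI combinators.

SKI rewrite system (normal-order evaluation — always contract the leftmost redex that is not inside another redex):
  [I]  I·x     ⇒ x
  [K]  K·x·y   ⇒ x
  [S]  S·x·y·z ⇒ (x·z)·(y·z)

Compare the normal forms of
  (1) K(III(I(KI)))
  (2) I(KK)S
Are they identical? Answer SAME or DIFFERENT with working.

Answer: DIFFERENT — A ⇓ K(KI), B ⇓ K

Working:
Term A:
  start: K(III(I(KI)))
  →1  K(II(I(KI)))
  →2  K(I(I(KI)))
  →3  K(I(KI))
  →4  K(KI)

Term B:
  start: I(KK)S
  →1  KKS
  →2  K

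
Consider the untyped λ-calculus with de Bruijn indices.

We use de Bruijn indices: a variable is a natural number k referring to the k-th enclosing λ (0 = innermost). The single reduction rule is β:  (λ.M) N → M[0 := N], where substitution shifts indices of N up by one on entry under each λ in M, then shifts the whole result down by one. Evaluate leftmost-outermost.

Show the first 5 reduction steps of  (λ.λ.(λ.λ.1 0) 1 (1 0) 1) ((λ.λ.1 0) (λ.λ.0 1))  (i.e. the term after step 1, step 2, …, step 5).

Answer: after 5 steps: λ.(λ.λ.0 1) ((λ.λ.1 0) (λ.λ.0 1) 0) ((λ.λ.1 0) (λ.λ.0 1))

Derivation:
  start: (λ.λ.(λ.λ.1 0) 1 (1 0) 1) ((λ.λ.1 0) (λ.λ.0 1))
  [1] λ.(λ.λ.1 0) ((λ.λ.1 0) (λ.λ.0 1)) ((λ.λ.1 0) (λ.λ.0 1) 0) ((λ.λ.1 0) (λ.λ.0 1))
  [2] λ.(λ.(λ.λ.1 0) (λ.λ.0 1) 0) ((λ.λ.1 0) (λ.λ.0 1) 0) ((λ.λ.1 0) (λ.λ.0 1))
  [3] λ.(λ.λ.1 0) (λ.λ.0 1) ((λ.λ.1 0) (λ.λ.0 1) 0) ((λ.λ.1 0) (λ.λ.0 1))
  [4] λ.(λ.(λ.λ.0 1) 0) ((λ.λ.1 0) (λ.λ.0 1) 0) ((λ.λ.1 0) (λ.λ.0 1))
  [5] λ.(λ.λ.0 1) ((λ.λ.1 0) (λ.λ.0 1) 0) ((λ.λ.1 0) (λ.λ.0 1))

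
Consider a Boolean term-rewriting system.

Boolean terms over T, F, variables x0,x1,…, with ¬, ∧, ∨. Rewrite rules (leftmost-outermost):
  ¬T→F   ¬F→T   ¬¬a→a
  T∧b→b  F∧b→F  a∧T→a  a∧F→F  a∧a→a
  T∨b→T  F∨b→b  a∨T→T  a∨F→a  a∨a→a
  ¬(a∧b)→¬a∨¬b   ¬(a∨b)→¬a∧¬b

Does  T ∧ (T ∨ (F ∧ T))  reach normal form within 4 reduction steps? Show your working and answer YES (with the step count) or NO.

  start: T ∧ (T ∨ (F ∧ T))
  step 1: T ∨ (F ∧ T)
  step 2: T

Answer: YES — reaches normal form T in 2 ≤ 4 steps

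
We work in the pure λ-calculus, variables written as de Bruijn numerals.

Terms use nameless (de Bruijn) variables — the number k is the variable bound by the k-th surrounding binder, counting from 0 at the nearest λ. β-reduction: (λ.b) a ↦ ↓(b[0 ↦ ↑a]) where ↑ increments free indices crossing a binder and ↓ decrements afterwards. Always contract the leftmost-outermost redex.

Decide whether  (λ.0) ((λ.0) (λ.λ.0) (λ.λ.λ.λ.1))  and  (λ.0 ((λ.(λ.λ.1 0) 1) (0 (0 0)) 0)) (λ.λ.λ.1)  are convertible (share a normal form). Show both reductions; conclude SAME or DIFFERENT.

Answer: DIFFERENT — A ⇓ λ.0, B ⇓ λ.λ.1

Reduction:
Term A:
  start: (λ.0) ((λ.0) (λ.λ.0) (λ.λ.λ.λ.1))
  [1] (λ.0) (λ.λ.0) (λ.λ.λ.λ.1)
  [2] (λ.λ.0) (λ.λ.λ.λ.1)
  [3] λ.0

Term B:
  start: (λ.0 ((λ.(λ.λ.1 0) 1) (0 (0 0)) 0)) (λ.λ.λ.1)
  [1] (λ.λ.λ.1) ((λ.(λ.λ.1 0) (λ.λ.λ.1)) ((λ.λ.λ.1) ((λ.λ.λ.1) (λ.λ.λ.1))) (λ.λ.λ.1))
  [2] λ.λ.1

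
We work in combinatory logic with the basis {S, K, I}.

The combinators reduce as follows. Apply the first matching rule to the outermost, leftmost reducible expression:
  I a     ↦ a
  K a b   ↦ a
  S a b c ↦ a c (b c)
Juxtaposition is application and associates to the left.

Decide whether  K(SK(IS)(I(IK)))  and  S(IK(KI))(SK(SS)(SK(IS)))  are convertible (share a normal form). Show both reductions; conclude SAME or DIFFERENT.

Answer: DIFFERENT — A ⇓ KK, B ⇓ S(K(KI))(SKS)

Working:
Term A:
  start: K(SK(IS)(I(IK)))
  [1] K(K(I(IK))(IS(I(IK))))
  [2] K(I(IK))
  [3] K(IK)
  [4] KK

Term B:
  start: S(IK(KI))(SK(SS)(SK(IS)))
  [1] S(K(KI))(SK(SS)(SK(IS)))
  [2] S(K(KI))(K(SK(IS))(SS(SK(IS))))
  [3] S(K(KI))(SK(IS))
  [4] S(K(KI))(SKS)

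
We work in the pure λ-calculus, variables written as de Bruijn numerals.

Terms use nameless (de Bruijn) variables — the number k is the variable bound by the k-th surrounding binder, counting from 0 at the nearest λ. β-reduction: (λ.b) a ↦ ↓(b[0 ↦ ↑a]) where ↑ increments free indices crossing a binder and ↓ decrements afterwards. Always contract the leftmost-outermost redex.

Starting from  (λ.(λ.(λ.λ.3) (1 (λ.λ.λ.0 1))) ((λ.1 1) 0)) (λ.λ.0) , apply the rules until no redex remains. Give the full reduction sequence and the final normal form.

  start: (λ.(λ.(λ.λ.3) (1 (λ.λ.λ.0 1))) ((λ.1 1) 0)) (λ.λ.0)
  [1] (λ.(λ.λ.λ.λ.0) ((λ.λ.0) (λ.λ.λ.0 1))) ((λ.(λ.λ.0) (λ.λ.0)) (λ.λ.0))
  [2] (λ.λ.λ.λ.0) ((λ.λ.0) (λ.λ.λ.0 1))
  [3] λ.λ.λ.0

Answer: normal form = λ.λ.λ.0  (in 3 steps)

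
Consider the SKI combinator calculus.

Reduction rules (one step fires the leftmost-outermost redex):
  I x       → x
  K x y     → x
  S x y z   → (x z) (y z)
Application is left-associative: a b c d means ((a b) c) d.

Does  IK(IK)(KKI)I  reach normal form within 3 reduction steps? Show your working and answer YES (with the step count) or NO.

Answer: YES — reaches normal form KI in 3 ≤ 3 steps

Reduction:
  start: IK(IK)(KKI)I
  step 1: K(IK)(KKI)I
  step 2: IKI
  step 3: KI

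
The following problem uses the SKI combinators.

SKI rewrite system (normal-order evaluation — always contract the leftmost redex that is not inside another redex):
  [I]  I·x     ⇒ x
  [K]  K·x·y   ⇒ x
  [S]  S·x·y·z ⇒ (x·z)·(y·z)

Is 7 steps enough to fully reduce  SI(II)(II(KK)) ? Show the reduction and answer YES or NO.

  start: SI(II)(II(KK))
  step 1: I(II(KK))(II(II(KK)))
  step 2: II(KK)(II(II(KK)))
  step 3: I(KK)(II(II(KK)))
  step 4: KK(II(II(KK)))
  step 5: K

Answer: YES — reaches normal form K in 5 ≤ 7 steps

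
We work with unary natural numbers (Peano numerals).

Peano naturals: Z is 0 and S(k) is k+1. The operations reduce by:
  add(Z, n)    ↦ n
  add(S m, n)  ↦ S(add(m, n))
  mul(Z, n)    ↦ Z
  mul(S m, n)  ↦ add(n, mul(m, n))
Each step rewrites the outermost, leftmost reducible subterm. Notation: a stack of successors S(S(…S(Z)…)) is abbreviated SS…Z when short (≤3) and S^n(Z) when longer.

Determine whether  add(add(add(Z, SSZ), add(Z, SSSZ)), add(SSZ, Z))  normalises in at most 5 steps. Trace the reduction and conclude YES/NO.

  start: add(add(add(Z, SSZ), add(Z, SSSZ)), add(SSZ, Z))
  step 1: add(add(SSZ, add(Z, SSSZ)), add(SSZ, Z))
  step 2: add(S(add(SZ, add(Z, SSSZ))), add(SSZ, Z))
  step 3: S(add(add(SZ, add(Z, SSSZ)), add(SSZ, Z)))
  step 4: S(add(S(add(Z, add(Z, SSSZ))), add(SSZ, Z)))
  step 5: S(S(add(add(Z, add(Z, SSSZ)), add(SSZ, Z))))

Answer: NO — after 5 steps the term is S(S(add(add(Z, add(Z, SSSZ)), add(SSZ, Z)))), not yet normal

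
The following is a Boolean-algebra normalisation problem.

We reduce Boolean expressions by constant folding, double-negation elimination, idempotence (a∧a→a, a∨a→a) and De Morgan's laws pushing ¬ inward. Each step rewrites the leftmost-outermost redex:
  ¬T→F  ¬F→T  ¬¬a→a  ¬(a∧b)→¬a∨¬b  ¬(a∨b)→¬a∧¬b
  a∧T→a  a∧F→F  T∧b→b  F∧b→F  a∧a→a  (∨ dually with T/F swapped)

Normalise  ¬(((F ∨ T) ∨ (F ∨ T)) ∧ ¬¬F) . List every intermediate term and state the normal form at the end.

Answer: normal form = T  (in 10 steps)

Reduction:
  start: ¬(((F ∨ T) ∨ (F ∨ T)) ∧ ¬¬F)
  [1] ¬((F ∨ T) ∨ (F ∨ T)) ∨ ¬¬¬F
  [2] (¬(F ∨ T) ∧ ¬(F ∨ T)) ∨ ¬¬¬F
  [3] ¬(F ∨ T) ∨ ¬¬¬F
  [4] (¬F ∧ ¬T) ∨ ¬¬¬F
  [5] (T ∧ ¬T) ∨ ¬¬¬F
  [6] ¬T ∨ ¬¬¬F
  [7] F ∨ ¬¬¬F
  [8] ¬¬¬F
  [9] ¬F
  [10] T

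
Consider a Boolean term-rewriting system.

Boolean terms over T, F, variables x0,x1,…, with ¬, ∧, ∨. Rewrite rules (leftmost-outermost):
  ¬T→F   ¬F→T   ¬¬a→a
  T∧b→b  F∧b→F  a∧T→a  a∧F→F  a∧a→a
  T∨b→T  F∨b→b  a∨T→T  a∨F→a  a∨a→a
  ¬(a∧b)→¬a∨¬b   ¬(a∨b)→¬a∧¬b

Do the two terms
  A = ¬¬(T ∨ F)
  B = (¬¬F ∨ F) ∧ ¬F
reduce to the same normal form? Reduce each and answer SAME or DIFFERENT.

Answer: DIFFERENT — A ⇓ T, B ⇓ F

Reduction:
Term A:
  start: ¬¬(T ∨ F)
  step 1: T ∨ F
  step 2: T

Term B:
  start: (¬¬F ∨ F) ∧ ¬F
  step 1: ¬¬F ∧ ¬F
  step 2: F ∧ ¬F
  step 3: F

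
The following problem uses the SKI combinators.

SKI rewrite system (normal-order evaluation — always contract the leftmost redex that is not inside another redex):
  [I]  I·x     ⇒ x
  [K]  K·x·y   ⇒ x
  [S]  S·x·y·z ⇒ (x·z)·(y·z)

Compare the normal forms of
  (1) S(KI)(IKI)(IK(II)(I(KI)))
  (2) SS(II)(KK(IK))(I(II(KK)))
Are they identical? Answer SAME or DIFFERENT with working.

Term A:
  start: S(KI)(IKI)(IK(II)(I(KI)))
  [1] KI(IK(II)(I(KI)))(IKI(IK(II)(I(KI))))
  [2] I(IKI(IK(II)(I(KI))))
  [3] IKI(IK(II)(I(KI)))
  [4] KI(IK(II)(I(KI)))
  [5] I

Term B:
  start: SS(II)(KK(IK))(I(II(KK)))
  [1] S(KK(IK))(II(KK(IK)))(I(II(KK)))
  [2] KK(IK)(I(II(KK)))(II(KK(IK))(I(II(KK))))
  [3] K(I(II(KK)))(II(KK(IK))(I(II(KK))))
  [4] I(II(KK))
  [5] II(KK)
  [6] I(KK)
  [7] KK

Answer: DIFFERENT — A ⇓ I, B ⇓ KK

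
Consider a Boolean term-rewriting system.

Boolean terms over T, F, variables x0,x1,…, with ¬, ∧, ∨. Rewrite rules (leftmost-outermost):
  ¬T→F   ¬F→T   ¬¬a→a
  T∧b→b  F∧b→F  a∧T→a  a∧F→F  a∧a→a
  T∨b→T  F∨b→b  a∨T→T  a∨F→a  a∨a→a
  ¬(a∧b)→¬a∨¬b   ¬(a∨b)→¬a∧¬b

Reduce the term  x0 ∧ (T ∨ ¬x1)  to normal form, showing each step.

Answer: normal form = x0  (in 2 steps)

Derivation:
  start: x0 ∧ (T ∨ ¬x1)
  step 1: x0 ∧ T
  step 2: x0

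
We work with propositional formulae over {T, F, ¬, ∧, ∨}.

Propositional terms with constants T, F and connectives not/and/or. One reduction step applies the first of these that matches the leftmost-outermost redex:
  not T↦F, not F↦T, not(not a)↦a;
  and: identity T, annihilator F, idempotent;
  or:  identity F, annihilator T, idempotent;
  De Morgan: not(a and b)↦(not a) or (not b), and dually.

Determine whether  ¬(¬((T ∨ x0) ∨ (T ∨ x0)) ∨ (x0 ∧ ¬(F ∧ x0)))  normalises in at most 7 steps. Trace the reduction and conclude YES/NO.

  start: ¬(¬((T ∨ x0) ∨ (T ∨ x0)) ∨ (x0 ∧ ¬(F ∧ x0)))
  [1] ¬¬((T ∨ x0) ∨ (T ∨ x0)) ∧ ¬(x0 ∧ ¬(F ∧ x0))
  [2] ((T ∨ x0) ∨ (T ∨ x0)) ∧ ¬(x0 ∧ ¬(F ∧ x0))
  [3] (T ∨ x0) ∧ ¬(x0 ∧ ¬(F ∧ x0))
  [4] T ∧ ¬(x0 ∧ ¬(F ∧ x0))
  [5] ¬(x0 ∧ ¬(F ∧ x0))
  [6] ¬x0 ∨ ¬¬(F ∧ x0)
  [7] ¬x0 ∨ (F ∧ x0)

Answer: NO — after 7 steps the term is ¬x0 ∨ (F ∧ x0), not yet normal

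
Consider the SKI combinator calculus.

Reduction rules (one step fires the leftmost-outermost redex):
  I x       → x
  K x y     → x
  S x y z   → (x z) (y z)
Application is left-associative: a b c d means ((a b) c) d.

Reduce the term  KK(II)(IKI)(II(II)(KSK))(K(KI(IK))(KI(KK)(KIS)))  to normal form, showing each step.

  start: KK(II)(IKI)(II(II)(KSK))(K(KI(IK))(KI(KK)(KIS)))
  →1  K(IKI)(II(II)(KSK))(K(KI(IK))(KI(KK)(KIS)))
  →2  IKI(K(KI(IK))(KI(KK)(KIS)))
  →3  KI(K(KI(IK))(KI(KK)(KIS)))
  →4  I

Answer: normal form = I  (in 4 steps)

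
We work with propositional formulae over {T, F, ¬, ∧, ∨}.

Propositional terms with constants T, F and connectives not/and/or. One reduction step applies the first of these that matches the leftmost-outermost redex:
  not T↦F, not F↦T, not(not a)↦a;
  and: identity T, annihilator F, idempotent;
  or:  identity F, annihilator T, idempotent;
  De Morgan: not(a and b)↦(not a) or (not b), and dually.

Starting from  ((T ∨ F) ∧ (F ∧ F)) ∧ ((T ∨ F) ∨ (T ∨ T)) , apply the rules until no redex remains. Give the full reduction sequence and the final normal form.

  start: ((T ∨ F) ∧ (F ∧ F)) ∧ ((T ∨ F) ∨ (T ∨ T))
  →1  (T ∧ (F ∧ F)) ∧ ((T ∨ F) ∨ (T ∨ T))
  →2  (F ∧ F) ∧ ((T ∨ F) ∨ (T ∨ T))
  →3  F ∧ ((T ∨ F) ∨ (T ∨ T))
  →4  F

Answer: normal form = F  (in 4 steps)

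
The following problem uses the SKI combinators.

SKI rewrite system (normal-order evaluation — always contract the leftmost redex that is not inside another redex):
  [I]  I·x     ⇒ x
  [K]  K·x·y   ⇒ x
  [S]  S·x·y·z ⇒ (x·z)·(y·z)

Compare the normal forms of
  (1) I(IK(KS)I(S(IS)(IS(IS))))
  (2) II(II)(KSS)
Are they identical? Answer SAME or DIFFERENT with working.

Term A:
  start: I(IK(KS)I(S(IS)(IS(IS))))
  [1] IK(KS)I(S(IS)(IS(IS)))
  [2] K(KS)I(S(IS)(IS(IS)))
  [3] KS(S(IS)(IS(IS)))
  [4] S

Term B:
  start: II(II)(KSS)
  [1] I(II)(KSS)
  [2] II(KSS)
  [3] I(KSS)
  [4] KSS
  [5] S

Answer: SAME — A ⇓ S, B ⇓ S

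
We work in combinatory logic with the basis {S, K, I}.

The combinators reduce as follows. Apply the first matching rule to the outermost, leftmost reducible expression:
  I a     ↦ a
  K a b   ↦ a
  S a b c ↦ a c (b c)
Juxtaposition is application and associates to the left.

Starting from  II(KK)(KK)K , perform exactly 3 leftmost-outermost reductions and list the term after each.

  start: II(KK)(KK)K
  [1] I(KK)(KK)K
  [2] KK(KK)K
  [3] KK

Answer: after 3 steps: KK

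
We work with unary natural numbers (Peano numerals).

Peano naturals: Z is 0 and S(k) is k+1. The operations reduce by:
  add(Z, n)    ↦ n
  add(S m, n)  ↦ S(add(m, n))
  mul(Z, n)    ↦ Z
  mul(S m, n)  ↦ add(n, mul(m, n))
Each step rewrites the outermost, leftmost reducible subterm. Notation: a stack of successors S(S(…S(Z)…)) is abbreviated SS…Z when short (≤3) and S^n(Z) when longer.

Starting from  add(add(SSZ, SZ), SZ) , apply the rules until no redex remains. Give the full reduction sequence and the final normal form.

Answer: normal form = S^4(Z)  (in 7 steps)

Derivation:
  start: add(add(SSZ, SZ), SZ)
  →1  add(S(add(SZ, SZ)), SZ)
  →2  S(add(add(SZ, SZ), SZ))
  →3  S(add(S(add(Z, SZ)), SZ))
  →4  S(S(add(add(Z, SZ), SZ)))
  →5  S(S(add(SZ, SZ)))
  →6  S(S(S(add(Z, SZ))))
  →7  S^4(Z)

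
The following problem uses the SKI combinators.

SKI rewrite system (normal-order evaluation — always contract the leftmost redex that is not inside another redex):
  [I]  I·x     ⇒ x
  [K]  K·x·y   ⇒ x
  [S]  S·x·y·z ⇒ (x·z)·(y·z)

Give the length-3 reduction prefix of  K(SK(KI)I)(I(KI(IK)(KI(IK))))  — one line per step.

  start: K(SK(KI)I)(I(KI(IK)(KI(IK))))
  [1] SK(KI)I
  [2] KI(KII)
  [3] I

Answer: after 3 steps: I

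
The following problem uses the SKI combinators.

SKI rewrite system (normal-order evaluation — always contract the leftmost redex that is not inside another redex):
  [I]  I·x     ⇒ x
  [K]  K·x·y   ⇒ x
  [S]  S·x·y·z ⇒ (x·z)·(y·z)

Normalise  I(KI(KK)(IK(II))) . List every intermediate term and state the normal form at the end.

  start: I(KI(KK)(IK(II)))
  [1] KI(KK)(IK(II))
  [2] I(IK(II))
  [3] IK(II)
  [4] K(II)
  [5] KI

Answer: normal form = KI  (in 5 steps)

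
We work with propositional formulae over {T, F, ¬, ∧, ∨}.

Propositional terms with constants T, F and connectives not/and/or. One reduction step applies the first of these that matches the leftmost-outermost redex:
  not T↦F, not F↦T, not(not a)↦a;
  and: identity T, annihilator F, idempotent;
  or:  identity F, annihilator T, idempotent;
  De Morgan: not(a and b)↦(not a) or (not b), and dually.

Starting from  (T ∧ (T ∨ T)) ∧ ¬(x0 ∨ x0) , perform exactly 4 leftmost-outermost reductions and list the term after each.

Answer: after 4 steps: ¬x0 ∧ ¬x0

Derivation:
  start: (T ∧ (T ∨ T)) ∧ ¬(x0 ∨ x0)
  →1  (T ∨ T) ∧ ¬(x0 ∨ x0)
  →2  T ∧ ¬(x0 ∨ x0)
  →3  ¬(x0 ∨ x0)
  →4  ¬x0 ∧ ¬x0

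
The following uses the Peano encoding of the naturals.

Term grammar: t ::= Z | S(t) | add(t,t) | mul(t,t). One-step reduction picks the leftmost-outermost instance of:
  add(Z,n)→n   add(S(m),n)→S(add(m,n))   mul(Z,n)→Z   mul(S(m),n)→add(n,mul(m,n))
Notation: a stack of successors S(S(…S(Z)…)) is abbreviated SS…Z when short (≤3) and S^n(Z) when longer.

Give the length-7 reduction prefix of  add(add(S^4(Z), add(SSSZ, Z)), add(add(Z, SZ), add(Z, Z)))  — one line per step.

  start: add(add(S^4(Z), add(SSSZ, Z)), add(add(Z, SZ), add(Z, Z)))
  →1  add(S(add(SSSZ, add(SSSZ, Z))), add(add(Z, SZ), add(Z, Z)))
  →2  S(add(add(SSSZ, add(SSSZ, Z)), add(add(Z, SZ), add(Z, Z))))
  →3  S(add(S(add(SSZ, add(SSSZ, Z))), add(add(Z, SZ), add(Z, Z))))
  →4  S(S(add(add(SSZ, add(SSSZ, Z)), add(add(Z, SZ), add(Z, Z)))))
  →5  S(S(add(S(add(SZ, add(SSSZ, Z))), add(add(Z, SZ), add(Z, Z)))))
  →6  S(S(S(add(add(SZ, add(SSSZ, Z)), add(add(Z, SZ), add(Z, Z))))))
  →7  S(S(S(add(S(add(Z, add(SSSZ, Z))), add(add(Z, SZ), add(Z, Z))))))

Answer: after 7 steps: S(S(S(add(S(add(Z, add(SSSZ, Z))), add(add(Z, SZ), add(Z, Z))))))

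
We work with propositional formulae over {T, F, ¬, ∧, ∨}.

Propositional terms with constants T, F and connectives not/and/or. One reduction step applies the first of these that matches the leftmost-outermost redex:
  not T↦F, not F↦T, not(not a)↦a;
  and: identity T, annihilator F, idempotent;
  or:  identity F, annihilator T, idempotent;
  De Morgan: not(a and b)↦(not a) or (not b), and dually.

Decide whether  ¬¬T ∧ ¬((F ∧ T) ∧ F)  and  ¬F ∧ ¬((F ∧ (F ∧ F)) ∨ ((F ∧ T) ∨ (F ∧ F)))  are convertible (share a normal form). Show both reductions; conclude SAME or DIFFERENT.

Answer: SAME — A ⇓ T, B ⇓ T

Reduction:
Term A:
  start: ¬¬T ∧ ¬((F ∧ T) ∧ F)
  [1] T ∧ ¬((F ∧ T) ∧ F)
  [2] ¬((F ∧ T) ∧ F)
  [3] ¬(F ∧ T) ∨ ¬F
  [4] (¬F ∨ ¬T) ∨ ¬F
  [5] (T ∨ ¬T) ∨ ¬F
  [6] T ∨ ¬F
  [7] T

Term B:
  start: ¬F ∧ ¬((F ∧ (F ∧ F)) ∨ ((F ∧ T) ∨ (F ∧ F)))
  [1] T ∧ ¬((F ∧ (F ∧ F)) ∨ ((F ∧ T) ∨ (F ∧ F)))
  [2] ¬((F ∧ (F ∧ F)) ∨ ((F ∧ T) ∨ (F ∧ F)))
  [3] ¬(F ∧ (F ∧ F)) ∧ ¬((F ∧ T) ∨ (F ∧ F))
  [4] (¬F ∨ ¬(F ∧ F)) ∧ ¬((F ∧ T) ∨ (F ∧ F))
  [5] (T ∨ ¬(F ∧ F)) ∧ ¬((F ∧ T) ∨ (F ∧ F))
  [6] T ∧ ¬((F ∧ T) ∨ (F ∧ F))
  [7] ¬((F ∧ T) ∨ (F ∧ F))
  [8] ¬(F ∧ T) ∧ ¬(F ∧ F)
  [9] (¬F ∨ ¬T) ∧ ¬(F ∧ F)
  [10] (T ∨ ¬T) ∧ ¬(F ∧ F)
  [11] T ∧ ¬(F ∧ F)
  [12] ¬(F ∧ F)
  [13] ¬F ∨ ¬F
  [14] ¬F
  [15] T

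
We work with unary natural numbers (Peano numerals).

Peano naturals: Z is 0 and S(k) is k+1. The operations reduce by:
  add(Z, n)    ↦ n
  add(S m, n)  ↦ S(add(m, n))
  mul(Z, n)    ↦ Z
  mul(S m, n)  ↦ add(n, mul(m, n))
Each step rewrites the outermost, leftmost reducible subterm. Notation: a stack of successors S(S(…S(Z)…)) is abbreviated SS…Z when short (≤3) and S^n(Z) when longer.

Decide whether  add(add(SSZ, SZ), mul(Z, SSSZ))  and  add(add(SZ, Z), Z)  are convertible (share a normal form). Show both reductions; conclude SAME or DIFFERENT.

Answer: DIFFERENT — A ⇓ SSSZ, B ⇓ SZ

Working:
Term A:
  start: add(add(SSZ, SZ), mul(Z, SSSZ))
  step 1: add(S(add(SZ, SZ)), mul(Z, SSSZ))
  step 2: S(add(add(SZ, SZ), mul(Z, SSSZ)))
  step 3: S(add(S(add(Z, SZ)), mul(Z, SSSZ)))
  step 4: S(S(add(add(Z, SZ), mul(Z, SSSZ))))
  step 5: S(S(add(SZ, mul(Z, SSSZ))))
  step 6: S(S(S(add(Z, mul(Z, SSSZ)))))
  step 7: S(S(S(mul(Z, SSSZ))))
  step 8: SSSZ

Term B:
  start: add(add(SZ, Z), Z)
  step 1: add(S(add(Z, Z)), Z)
  step 2: S(add(add(Z, Z), Z))
  step 3: S(add(Z, Z))
  step 4: SZ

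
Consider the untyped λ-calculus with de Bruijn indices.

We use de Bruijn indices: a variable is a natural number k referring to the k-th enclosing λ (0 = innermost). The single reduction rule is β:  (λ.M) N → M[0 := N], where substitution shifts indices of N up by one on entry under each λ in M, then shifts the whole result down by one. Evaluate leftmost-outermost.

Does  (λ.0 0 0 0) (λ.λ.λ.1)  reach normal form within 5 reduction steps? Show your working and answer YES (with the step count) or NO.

Answer: YES — reaches normal form λ.λ.λ.1 in 4 ≤ 5 steps

Derivation:
  start: (λ.0 0 0 0) (λ.λ.λ.1)
  →1  (λ.λ.λ.1) (λ.λ.λ.1) (λ.λ.λ.1) (λ.λ.λ.1)
  →2  (λ.λ.1) (λ.λ.λ.1) (λ.λ.λ.1)
  →3  (λ.λ.λ.λ.1) (λ.λ.λ.1)
  →4  λ.λ.λ.1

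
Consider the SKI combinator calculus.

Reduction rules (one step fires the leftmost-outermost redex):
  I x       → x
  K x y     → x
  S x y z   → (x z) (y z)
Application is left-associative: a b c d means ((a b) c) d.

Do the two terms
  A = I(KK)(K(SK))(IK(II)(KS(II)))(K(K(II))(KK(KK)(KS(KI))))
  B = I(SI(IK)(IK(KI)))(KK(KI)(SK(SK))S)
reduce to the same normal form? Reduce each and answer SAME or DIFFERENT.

Answer: SAME — A ⇓ I, B ⇓ I

Working:
Term A:
  start: I(KK)(K(SK))(IK(II)(KS(II)))(K(K(II))(KK(KK)(KS(KI))))
  [1] KK(K(SK))(IK(II)(KS(II)))(K(K(II))(KK(KK)(KS(KI))))
  [2] K(IK(II)(KS(II)))(K(K(II))(KK(KK)(KS(KI))))
  [3] IK(II)(KS(II))
  [4] K(II)(KS(II))
  [5] II
  [6] I

Term B:
  start: I(SI(IK)(IK(KI)))(KK(KI)(SK(SK))S)
  [1] SI(IK)(IK(KI))(KK(KI)(SK(SK))S)
  [2] I(IK(KI))(IK(IK(KI)))(KK(KI)(SK(SK))S)
  [3] IK(KI)(IK(IK(KI)))(KK(KI)(SK(SK))S)
  [4] K(KI)(IK(IK(KI)))(KK(KI)(SK(SK))S)
  [5] KI(KK(KI)(SK(SK))S)
  [6] I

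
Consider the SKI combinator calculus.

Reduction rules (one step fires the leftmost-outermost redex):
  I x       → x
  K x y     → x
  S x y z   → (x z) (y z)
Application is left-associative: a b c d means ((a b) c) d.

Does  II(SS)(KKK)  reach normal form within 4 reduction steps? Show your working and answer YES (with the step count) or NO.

  start: II(SS)(KKK)
  [1] I(SS)(KKK)
  [2] SS(KKK)
  [3] SSK

Answer: YES — reaches normal form SSK in 3 ≤ 4 steps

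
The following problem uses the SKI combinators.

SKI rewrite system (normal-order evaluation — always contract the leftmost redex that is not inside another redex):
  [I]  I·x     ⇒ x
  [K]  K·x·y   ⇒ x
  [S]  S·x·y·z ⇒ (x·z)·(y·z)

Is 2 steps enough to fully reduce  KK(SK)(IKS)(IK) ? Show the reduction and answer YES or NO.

  start: KK(SK)(IKS)(IK)
  [1] K(IKS)(IK)
  [2] IKS

Answer: NO — after 2 steps the term is IKS, not yet normal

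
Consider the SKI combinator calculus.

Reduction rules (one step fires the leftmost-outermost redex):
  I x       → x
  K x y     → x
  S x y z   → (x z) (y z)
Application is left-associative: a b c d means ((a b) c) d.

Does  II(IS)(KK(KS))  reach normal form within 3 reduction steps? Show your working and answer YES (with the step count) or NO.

Answer: NO — after 3 steps the term is S(KK(KS)), not yet normal

Working:
  start: II(IS)(KK(KS))
  →1  I(IS)(KK(KS))
  →2  IS(KK(KS))
  →3  S(KK(KS))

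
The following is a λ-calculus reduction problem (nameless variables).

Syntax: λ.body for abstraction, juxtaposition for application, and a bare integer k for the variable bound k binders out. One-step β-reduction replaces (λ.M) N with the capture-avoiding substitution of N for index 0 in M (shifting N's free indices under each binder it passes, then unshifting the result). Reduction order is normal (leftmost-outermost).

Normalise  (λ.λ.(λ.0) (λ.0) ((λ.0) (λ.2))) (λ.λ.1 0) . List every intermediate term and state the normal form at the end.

Answer: normal form = λ.λ.λ.λ.1 0  (in 4 steps)

Derivation:
  start: (λ.λ.(λ.0) (λ.0) ((λ.0) (λ.2))) (λ.λ.1 0)
  [1] λ.(λ.0) (λ.0) ((λ.0) (λ.λ.λ.1 0))
  [2] λ.(λ.0) ((λ.0) (λ.λ.λ.1 0))
  [3] λ.(λ.0) (λ.λ.λ.1 0)
  [4] λ.λ.λ.λ.1 0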